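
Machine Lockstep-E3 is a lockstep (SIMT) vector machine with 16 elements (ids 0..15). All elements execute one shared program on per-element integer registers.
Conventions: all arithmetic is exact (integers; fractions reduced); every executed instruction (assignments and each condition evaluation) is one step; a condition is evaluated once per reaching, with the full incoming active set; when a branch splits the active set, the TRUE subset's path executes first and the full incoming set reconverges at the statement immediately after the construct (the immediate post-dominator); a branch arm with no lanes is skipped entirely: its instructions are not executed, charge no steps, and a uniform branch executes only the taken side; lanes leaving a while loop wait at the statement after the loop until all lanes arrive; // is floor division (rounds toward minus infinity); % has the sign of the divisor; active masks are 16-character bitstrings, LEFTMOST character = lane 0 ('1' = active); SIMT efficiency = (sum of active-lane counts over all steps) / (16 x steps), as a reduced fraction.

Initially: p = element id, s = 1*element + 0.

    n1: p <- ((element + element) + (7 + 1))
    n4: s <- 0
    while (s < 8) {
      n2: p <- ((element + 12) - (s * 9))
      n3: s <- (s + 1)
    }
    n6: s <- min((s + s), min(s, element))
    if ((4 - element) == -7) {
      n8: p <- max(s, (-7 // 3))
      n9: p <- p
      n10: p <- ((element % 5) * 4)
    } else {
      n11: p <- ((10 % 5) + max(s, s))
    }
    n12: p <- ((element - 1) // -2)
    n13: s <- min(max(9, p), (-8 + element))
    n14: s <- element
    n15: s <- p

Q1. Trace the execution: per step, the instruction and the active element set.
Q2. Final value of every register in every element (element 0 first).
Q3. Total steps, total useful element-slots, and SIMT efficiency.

step 0: p <- ((element + element) + (7 + 1)) 1111111111111111
step 1: s <- 0                       1111111111111111
step 2: eval (s < 8)                 1111111111111111
step 3: p <- ((element + 12) - (s * 9)) 1111111111111111
step 4: s <- (s + 1)                 1111111111111111
step 5: eval (s < 8)                 1111111111111111
step 6: p <- ((element + 12) - (s * 9)) 1111111111111111
step 7: s <- (s + 1)                 1111111111111111
step 8: eval (s < 8)                 1111111111111111
step 9: p <- ((element + 12) - (s * 9)) 1111111111111111
step 10: s <- (s + 1)                 1111111111111111
step 11: eval (s < 8)                 1111111111111111
step 12: p <- ((element + 12) - (s * 9)) 1111111111111111
step 13: s <- (s + 1)                 1111111111111111
step 14: eval (s < 8)                 1111111111111111
step 15: p <- ((element + 12) - (s * 9)) 1111111111111111
step 16: s <- (s + 1)                 1111111111111111
step 17: eval (s < 8)                 1111111111111111
step 18: p <- ((element + 12) - (s * 9)) 1111111111111111
step 19: s <- (s + 1)                 1111111111111111
step 20: eval (s < 8)                 1111111111111111
step 21: p <- ((element + 12) - (s * 9)) 1111111111111111
step 22: s <- (s + 1)                 1111111111111111
step 23: eval (s < 8)                 1111111111111111
step 24: p <- ((element + 12) - (s * 9)) 1111111111111111
step 25: s <- (s + 1)                 1111111111111111
step 26: eval (s < 8)                 1111111111111111
step 27: s <- min((s + s), min(s, element)) 1111111111111111
step 28: eval ((4 - element) == -7)   1111111111111111
step 29: p <- max(s, (-7 // 3))       0000000000010000
step 30: p <- p                       0000000000010000
step 31: p <- ((element % 5) * 4)     0000000000010000
step 32: p <- ((10 % 5) + max(s, s))  1111111111101111
step 33: p <- ((element - 1) // -2)   1111111111111111
step 34: s <- min(max(9, p), (-8 + element)) 1111111111111111
step 35: s <- element                 1111111111111111
step 36: s <- p                       1111111111111111

Answer: 37 steps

p: 0,0,-1,-1,-2,-2,-3,-3,-4,-4,-5,-5,-6,-6,-7,-7
s: 0,0,-1,-1,-2,-2,-3,-3,-4,-4,-5,-5,-6,-6,-7,-7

steps = 37; useful = 546; efficiency = 546/592 = 273/296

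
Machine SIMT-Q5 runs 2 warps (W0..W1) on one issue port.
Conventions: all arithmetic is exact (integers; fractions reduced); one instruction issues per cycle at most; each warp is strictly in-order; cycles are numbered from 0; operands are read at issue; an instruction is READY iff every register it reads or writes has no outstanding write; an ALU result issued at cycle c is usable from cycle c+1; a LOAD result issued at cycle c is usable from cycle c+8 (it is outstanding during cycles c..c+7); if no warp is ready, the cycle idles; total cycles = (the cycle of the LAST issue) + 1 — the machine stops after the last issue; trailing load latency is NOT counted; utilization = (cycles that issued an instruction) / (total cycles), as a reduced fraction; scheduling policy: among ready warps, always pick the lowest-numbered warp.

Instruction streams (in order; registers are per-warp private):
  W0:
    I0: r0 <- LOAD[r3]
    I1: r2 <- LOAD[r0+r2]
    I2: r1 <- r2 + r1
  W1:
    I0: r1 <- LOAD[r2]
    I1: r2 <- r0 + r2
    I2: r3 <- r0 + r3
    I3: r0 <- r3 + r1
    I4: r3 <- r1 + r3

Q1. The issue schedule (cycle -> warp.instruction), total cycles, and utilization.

cycle 0: W0.I0
cycle 1: W1.I0
cycle 2: W1.I1
cycle 3: W1.I2
cycle 4: idle
cycle 5: idle
cycle 6: idle
cycle 7: idle
cycle 8: W0.I1
cycle 9: W1.I3
cycle 10: W1.I4
cycle 11: idle
cycle 12: idle
cycle 13: idle
cycle 14: idle
cycle 15: idle
cycle 16: W0.I2

Answer: 17 cycles, utilization 8/17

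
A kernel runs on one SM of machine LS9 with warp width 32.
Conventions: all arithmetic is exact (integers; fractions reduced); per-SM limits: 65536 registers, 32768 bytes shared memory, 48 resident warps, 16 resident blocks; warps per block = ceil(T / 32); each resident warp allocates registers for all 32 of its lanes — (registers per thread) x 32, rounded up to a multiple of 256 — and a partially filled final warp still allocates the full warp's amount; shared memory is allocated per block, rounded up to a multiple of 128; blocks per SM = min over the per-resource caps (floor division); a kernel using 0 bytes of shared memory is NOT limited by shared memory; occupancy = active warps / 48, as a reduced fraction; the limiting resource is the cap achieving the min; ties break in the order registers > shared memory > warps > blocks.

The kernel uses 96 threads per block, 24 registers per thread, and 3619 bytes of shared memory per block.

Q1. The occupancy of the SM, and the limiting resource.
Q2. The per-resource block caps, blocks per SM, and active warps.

Answer: occupancy 1/2, limited by shared memory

registers: 28 blocks
shared memory: 8 blocks
warps: 16 blocks
blocks: 16 blocks

Answer: 8 blocks, 24 active warps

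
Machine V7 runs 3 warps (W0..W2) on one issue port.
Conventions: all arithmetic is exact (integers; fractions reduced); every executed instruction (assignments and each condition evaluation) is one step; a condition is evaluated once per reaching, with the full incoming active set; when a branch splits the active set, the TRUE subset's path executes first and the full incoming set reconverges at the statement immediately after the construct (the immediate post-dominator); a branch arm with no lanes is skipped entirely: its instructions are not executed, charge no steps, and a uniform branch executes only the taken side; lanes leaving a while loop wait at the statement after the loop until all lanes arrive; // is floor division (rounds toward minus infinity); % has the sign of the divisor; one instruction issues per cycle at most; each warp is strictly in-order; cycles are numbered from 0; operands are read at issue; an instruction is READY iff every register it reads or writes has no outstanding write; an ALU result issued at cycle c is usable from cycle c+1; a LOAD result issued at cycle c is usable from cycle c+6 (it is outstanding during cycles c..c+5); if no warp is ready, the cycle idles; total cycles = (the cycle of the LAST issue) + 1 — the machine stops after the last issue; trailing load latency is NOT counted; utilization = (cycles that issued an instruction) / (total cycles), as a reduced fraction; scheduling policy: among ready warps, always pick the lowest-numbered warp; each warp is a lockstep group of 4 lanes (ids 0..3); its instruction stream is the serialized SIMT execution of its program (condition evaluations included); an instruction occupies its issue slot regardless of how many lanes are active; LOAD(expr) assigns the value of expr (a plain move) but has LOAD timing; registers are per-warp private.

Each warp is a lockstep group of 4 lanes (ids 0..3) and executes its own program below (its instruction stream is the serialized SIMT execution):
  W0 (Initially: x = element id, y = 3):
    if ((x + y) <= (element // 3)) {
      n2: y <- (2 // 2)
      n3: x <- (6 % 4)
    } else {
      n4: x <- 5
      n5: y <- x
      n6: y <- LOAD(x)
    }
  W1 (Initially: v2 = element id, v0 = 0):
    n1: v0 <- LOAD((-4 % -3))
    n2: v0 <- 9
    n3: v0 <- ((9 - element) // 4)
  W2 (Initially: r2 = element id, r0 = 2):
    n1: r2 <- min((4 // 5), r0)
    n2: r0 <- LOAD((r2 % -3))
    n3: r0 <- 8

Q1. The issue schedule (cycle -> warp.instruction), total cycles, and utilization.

cycle 0: W0.I0
cycle 1: W0.I1
cycle 2: W0.I2
cycle 3: W0.I3
cycle 4: W1.I0
cycle 5: W2.I0
cycle 6: W2.I1
cycle 7: idle
cycle 8: idle
cycle 9: idle
cycle 10: W1.I1
cycle 11: W1.I2
cycle 12: W2.I2

Answer: 13 cycles, utilization 10/13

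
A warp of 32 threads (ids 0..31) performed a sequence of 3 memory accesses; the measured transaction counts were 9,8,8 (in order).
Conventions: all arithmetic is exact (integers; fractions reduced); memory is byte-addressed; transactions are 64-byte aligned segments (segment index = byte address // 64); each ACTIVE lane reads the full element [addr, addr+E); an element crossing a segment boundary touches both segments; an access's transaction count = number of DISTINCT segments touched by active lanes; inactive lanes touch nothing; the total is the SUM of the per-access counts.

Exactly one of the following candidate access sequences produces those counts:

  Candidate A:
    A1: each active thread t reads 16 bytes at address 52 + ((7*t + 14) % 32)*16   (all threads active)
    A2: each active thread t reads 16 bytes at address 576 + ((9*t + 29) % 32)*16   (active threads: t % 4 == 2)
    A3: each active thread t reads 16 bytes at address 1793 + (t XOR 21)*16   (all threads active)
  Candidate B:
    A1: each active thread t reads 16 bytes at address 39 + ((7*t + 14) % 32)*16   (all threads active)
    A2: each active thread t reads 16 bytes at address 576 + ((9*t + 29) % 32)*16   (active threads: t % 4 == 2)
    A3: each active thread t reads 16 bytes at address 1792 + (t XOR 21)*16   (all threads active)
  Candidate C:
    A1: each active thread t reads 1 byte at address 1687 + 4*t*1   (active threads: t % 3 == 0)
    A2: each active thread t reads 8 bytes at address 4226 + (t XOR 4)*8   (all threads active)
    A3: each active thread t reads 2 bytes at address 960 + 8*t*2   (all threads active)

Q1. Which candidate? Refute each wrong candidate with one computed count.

A: A3 gives 9 transactions, not 8
C: A1 gives 3 transactions, not 9
B: all counts match (9,8,8)

Answer: B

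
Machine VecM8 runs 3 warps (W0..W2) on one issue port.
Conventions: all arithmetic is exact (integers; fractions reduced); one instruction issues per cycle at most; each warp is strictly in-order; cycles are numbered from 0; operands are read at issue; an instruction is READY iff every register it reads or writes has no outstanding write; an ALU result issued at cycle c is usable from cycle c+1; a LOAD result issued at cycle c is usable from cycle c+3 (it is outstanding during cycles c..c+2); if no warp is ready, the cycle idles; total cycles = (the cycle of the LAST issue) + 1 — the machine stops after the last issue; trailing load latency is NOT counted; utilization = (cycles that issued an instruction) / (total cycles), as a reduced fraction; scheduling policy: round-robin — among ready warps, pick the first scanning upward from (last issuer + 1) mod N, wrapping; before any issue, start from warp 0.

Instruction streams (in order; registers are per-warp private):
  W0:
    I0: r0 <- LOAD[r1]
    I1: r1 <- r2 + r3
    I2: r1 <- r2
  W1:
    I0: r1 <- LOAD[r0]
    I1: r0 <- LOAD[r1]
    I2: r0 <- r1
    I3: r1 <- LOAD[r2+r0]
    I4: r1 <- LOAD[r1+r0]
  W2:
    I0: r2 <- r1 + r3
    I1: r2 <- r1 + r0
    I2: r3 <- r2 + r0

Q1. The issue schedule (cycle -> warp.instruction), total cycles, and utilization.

cycle 0: W0.I0
cycle 1: W1.I0
cycle 2: W2.I0
cycle 3: W0.I1
cycle 4: W1.I1
cycle 5: W2.I1
cycle 6: W0.I2
cycle 7: W1.I2
cycle 8: W2.I2
cycle 9: W1.I3
cycle 10: idle
cycle 11: idle
cycle 12: W1.I4

Answer: 13 cycles, utilization 11/13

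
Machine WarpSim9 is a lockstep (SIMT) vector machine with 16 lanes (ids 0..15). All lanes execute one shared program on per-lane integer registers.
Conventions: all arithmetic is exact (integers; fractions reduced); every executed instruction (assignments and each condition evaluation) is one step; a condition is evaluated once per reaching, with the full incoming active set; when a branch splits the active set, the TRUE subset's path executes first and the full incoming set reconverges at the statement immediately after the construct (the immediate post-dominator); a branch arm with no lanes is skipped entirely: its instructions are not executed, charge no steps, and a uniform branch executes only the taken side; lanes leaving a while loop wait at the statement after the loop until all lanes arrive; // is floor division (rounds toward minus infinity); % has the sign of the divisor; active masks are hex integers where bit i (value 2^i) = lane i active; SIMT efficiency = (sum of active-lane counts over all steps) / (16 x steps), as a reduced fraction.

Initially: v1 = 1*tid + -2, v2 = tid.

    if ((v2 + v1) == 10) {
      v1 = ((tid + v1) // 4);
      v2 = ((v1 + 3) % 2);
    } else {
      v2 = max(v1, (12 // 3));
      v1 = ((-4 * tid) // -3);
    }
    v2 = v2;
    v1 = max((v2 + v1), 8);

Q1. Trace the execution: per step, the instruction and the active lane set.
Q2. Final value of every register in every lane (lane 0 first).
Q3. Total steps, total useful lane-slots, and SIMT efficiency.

step 0: eval ((v2 + v1) == 10)       0xffff
step 1: v1 <- ((tid + v1) // 4)      0x0040
step 2: v2 <- ((v1 + 3) % 2)         0x0040
step 3: v2 <- max(v1, (12 // 3))     0xffbf
step 4: v1 <- ((-4 * tid) // -3)     0xffbf
step 5: v2 <- v2                     0xffff
step 6: v1 <- max((v2 + v1), 8)      0xffff

Answer: 7 steps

v1: 8,8,8,8,9,10,8,14,16,19,21,23,26,28,30,33
v2: 4,4,4,4,4,4,1,5,6,7,8,9,10,11,12,13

steps = 7; useful = 80; efficiency = 80/112 = 5/7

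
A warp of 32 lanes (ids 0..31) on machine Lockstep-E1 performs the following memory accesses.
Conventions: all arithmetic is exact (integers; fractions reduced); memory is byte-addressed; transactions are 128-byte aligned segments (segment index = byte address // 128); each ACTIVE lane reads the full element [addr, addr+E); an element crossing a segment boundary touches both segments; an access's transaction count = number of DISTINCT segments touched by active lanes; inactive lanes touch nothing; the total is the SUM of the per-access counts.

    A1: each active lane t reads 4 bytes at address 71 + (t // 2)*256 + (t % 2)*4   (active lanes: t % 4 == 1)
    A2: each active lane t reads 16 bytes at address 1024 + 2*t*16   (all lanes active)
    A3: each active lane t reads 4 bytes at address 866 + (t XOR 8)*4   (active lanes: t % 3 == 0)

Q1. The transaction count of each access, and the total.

A1: 8 transactions
A2: 8 transactions
A3: 2 transactions

Answer: 8,8,2; total 18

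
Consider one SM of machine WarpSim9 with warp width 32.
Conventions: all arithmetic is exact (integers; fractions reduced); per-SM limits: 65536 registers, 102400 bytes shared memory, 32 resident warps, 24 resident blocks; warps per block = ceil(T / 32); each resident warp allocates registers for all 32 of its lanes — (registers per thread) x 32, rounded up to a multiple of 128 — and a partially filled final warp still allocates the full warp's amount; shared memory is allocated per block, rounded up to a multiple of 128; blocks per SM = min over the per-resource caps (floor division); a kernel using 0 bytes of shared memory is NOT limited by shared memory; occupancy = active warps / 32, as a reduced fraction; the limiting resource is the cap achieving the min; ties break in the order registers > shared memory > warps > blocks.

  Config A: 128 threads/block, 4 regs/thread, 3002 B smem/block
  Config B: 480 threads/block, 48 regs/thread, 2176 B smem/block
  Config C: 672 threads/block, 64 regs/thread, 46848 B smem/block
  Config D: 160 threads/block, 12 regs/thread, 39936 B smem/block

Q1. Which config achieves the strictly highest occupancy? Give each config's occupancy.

occupancies: A 1, B 15/16, C 21/32, D 5/16

Answer: A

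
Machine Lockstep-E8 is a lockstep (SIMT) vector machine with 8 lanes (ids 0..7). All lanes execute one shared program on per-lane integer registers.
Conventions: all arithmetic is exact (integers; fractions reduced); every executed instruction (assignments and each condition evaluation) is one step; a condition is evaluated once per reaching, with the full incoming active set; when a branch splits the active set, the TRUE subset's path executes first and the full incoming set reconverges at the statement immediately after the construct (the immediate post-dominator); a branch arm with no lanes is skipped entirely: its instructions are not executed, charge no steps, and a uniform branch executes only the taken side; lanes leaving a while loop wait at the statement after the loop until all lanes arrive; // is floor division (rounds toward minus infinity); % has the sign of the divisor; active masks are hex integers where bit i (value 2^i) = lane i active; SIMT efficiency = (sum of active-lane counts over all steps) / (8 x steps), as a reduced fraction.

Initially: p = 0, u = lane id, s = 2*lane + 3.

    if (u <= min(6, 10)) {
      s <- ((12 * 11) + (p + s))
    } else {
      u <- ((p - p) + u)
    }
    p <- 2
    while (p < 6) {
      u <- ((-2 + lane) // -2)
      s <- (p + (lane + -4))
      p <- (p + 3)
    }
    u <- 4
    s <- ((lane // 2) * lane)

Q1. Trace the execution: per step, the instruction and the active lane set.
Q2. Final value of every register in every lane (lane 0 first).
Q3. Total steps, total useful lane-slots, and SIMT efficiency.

step 0: eval (u <= min(6, 10))       0xff
step 1: s <- ((12 * 11) + (p + s))   0x7f
step 2: u <- ((p - p) + u)           0x80
step 3: p <- 2                       0xff
step 4: eval (p < 6)                 0xff
step 5: u <- ((-2 + lane) // -2)     0xff
step 6: s <- (p + (lane + -4))       0xff
step 7: p <- (p + 3)                 0xff
step 8: eval (p < 6)                 0xff
step 9: u <- ((-2 + lane) // -2)     0xff
step 10: s <- (p + (lane + -4))       0xff
step 11: p <- (p + 3)                 0xff
step 12: eval (p < 6)                 0xff
step 13: u <- 4                       0xff
step 14: s <- ((lane // 2) * lane)    0xff

Answer: 15 steps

p: 8,8,8,8,8,8,8,8
u: 4,4,4,4,4,4,4,4
s: 0,0,2,3,8,10,18,21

steps = 15; useful = 112; efficiency = 112/120 = 14/15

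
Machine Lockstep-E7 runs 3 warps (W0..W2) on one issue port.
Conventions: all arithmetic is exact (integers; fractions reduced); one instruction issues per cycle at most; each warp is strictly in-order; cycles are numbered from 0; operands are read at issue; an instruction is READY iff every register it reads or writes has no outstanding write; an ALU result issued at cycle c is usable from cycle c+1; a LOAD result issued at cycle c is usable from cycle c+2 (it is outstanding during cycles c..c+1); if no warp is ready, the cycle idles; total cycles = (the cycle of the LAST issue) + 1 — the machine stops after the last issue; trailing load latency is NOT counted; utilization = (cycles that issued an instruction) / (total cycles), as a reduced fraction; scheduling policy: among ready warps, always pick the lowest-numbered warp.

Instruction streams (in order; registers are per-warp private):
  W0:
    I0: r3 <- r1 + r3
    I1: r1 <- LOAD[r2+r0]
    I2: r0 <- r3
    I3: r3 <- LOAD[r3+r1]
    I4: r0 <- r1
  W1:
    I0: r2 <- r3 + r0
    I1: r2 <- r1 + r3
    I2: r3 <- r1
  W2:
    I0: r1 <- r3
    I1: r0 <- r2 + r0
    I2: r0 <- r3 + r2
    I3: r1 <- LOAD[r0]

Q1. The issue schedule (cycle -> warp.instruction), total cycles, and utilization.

cycle 0: W0.I0
cycle 1: W0.I1
cycle 2: W0.I2
cycle 3: W0.I3
cycle 4: W0.I4
cycle 5: W1.I0
cycle 6: W1.I1
cycle 7: W1.I2
cycle 8: W2.I0
cycle 9: W2.I1
cycle 10: W2.I2
cycle 11: W2.I3

Answer: 12 cycles, utilization 1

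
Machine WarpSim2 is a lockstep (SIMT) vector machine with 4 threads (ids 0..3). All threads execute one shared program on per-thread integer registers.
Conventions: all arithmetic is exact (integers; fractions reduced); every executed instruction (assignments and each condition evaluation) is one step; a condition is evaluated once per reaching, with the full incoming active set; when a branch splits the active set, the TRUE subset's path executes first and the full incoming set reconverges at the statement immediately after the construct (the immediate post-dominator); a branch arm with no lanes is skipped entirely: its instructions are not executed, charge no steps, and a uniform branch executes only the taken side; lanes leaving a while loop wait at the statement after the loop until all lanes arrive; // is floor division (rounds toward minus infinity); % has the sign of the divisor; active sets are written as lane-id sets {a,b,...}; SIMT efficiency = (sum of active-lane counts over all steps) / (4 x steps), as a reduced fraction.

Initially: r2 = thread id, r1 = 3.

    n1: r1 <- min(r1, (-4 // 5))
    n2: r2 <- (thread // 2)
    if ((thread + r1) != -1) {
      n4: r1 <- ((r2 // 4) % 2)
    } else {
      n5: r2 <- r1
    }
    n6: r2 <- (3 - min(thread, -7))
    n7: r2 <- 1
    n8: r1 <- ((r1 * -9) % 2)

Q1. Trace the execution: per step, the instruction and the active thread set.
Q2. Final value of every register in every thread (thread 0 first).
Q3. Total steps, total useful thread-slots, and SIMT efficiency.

step 0: r1 <- min(r1, (-4 // 5))     {0,1,2,3}
step 1: r2 <- (thread // 2)          {0,1,2,3}
step 2: eval ((thread + r1) != -1)   {0,1,2,3}
step 3: r1 <- ((r2 // 4) % 2)        {1,2,3}
step 4: r2 <- r1                     {0}
step 5: r2 <- (3 - min(thread, -7))  {0,1,2,3}
step 6: r2 <- 1                      {0,1,2,3}
step 7: r1 <- ((r1 * -9) % 2)        {0,1,2,3}

Answer: 8 steps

r2: 1,1,1,1
r1: 1,0,0,0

steps = 8; useful = 28; efficiency = 28/32 = 7/8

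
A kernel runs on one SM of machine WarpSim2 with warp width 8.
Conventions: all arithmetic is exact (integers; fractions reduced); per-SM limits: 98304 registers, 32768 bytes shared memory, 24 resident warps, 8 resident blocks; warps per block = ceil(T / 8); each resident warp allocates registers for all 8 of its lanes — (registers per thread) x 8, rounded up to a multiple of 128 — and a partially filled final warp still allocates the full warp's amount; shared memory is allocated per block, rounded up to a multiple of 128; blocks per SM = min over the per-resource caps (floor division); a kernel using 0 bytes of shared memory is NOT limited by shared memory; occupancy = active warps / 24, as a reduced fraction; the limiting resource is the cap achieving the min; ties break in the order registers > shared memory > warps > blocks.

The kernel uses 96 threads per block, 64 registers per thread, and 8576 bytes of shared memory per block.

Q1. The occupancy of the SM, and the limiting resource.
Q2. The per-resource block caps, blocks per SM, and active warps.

Answer: occupancy 1, limited by warps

registers: 16 blocks
shared memory: 3 blocks
warps: 2 blocks
blocks: 8 blocks

Answer: 2 blocks, 24 active warps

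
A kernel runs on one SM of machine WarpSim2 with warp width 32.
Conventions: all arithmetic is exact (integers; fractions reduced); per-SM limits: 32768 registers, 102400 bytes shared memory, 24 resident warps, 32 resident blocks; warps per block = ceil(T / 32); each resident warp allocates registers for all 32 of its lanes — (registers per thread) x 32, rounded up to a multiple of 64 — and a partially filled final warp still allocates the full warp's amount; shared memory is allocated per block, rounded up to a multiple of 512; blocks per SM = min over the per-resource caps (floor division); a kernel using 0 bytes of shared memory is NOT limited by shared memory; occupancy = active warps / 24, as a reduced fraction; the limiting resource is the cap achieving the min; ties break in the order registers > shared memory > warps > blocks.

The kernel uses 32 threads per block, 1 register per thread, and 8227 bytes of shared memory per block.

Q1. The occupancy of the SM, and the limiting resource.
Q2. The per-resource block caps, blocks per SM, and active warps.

Answer: occupancy 11/24, limited by shared memory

registers: 512 blocks
shared memory: 11 blocks
warps: 24 blocks
blocks: 32 blocks

Answer: 11 blocks, 11 active warps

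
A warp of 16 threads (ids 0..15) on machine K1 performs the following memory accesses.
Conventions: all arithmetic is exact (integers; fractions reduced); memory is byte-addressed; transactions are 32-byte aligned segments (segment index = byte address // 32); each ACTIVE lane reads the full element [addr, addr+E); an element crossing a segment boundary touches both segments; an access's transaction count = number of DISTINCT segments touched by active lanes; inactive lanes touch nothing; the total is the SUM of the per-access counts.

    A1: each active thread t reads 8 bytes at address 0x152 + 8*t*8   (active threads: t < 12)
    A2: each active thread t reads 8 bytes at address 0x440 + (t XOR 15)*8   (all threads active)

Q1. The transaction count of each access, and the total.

A1: 12 transactions
A2: 4 transactions

Answer: 12,4; total 16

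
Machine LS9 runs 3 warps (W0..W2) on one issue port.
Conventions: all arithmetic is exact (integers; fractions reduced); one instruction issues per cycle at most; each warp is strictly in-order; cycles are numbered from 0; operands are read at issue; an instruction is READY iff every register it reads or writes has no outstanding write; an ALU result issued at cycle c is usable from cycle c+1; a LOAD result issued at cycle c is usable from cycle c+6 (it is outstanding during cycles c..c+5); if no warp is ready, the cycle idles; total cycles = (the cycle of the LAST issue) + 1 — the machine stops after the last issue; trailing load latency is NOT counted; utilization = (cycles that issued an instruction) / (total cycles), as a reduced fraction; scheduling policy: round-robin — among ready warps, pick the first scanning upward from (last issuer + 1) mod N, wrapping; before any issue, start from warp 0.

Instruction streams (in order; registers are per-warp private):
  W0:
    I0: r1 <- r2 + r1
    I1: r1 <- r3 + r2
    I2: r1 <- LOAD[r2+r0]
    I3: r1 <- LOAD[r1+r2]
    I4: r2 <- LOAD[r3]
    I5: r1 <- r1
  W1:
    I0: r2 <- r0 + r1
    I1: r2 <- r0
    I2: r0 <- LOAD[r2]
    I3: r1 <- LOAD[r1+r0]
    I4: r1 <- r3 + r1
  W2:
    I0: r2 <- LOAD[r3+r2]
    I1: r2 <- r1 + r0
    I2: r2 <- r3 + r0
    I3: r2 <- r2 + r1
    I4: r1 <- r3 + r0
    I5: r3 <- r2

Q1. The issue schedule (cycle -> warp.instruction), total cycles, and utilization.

cycle 0: W0.I0
cycle 1: W1.I0
cycle 2: W2.I0
cycle 3: W0.I1
cycle 4: W1.I1
cycle 5: W0.I2
cycle 6: W1.I2
cycle 7: idle
cycle 8: W2.I1
cycle 9: W2.I2
cycle 10: W2.I3
cycle 11: W0.I3
cycle 12: W1.I3
cycle 13: W2.I4
cycle 14: W0.I4
cycle 15: W2.I5
cycle 16: idle
cycle 17: W0.I5
cycle 18: W1.I4

Answer: 19 cycles, utilization 17/19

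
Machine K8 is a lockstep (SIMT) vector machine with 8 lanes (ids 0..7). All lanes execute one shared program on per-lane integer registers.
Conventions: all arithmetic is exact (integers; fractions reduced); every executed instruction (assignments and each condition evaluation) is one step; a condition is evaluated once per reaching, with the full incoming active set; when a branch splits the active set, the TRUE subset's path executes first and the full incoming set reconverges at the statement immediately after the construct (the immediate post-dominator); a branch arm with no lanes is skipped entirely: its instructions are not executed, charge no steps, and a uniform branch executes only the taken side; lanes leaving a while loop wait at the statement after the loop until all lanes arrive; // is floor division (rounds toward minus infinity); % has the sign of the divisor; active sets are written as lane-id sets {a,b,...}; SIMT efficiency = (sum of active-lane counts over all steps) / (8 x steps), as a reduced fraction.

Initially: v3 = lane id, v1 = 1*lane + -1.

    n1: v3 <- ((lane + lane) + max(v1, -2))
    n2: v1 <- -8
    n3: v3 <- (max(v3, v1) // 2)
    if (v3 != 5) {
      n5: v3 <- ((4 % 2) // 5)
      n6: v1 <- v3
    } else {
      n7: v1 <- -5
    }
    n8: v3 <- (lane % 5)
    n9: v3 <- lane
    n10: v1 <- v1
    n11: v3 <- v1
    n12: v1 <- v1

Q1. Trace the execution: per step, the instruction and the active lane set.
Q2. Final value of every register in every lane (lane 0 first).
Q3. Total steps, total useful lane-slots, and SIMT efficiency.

step 0: v3 <- ((lane + lane) + max(v1, -2)) {0,1,2,3,4,5,6,7}
step 1: v1 <- -8                     {0,1,2,3,4,5,6,7}
step 2: v3 <- (max(v3, v1) // 2)     {0,1,2,3,4,5,6,7}
step 3: eval (v3 != 5)               {0,1,2,3,4,5,6,7}
step 4: v3 <- ((4 % 2) // 5)         {0,1,2,3,5,6,7}
step 5: v1 <- v3                     {0,1,2,3,5,6,7}
step 6: v1 <- -5                     {4}
step 7: v3 <- (lane % 5)             {0,1,2,3,4,5,6,7}
step 8: v3 <- lane                   {0,1,2,3,4,5,6,7}
step 9: v1 <- v1                     {0,1,2,3,4,5,6,7}
step 10: v3 <- v1                     {0,1,2,3,4,5,6,7}
step 11: v1 <- v1                     {0,1,2,3,4,5,6,7}

Answer: 12 steps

v3: 0,0,0,0,-5,0,0,0
v1: 0,0,0,0,-5,0,0,0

steps = 12; useful = 87; efficiency = 87/96 = 29/32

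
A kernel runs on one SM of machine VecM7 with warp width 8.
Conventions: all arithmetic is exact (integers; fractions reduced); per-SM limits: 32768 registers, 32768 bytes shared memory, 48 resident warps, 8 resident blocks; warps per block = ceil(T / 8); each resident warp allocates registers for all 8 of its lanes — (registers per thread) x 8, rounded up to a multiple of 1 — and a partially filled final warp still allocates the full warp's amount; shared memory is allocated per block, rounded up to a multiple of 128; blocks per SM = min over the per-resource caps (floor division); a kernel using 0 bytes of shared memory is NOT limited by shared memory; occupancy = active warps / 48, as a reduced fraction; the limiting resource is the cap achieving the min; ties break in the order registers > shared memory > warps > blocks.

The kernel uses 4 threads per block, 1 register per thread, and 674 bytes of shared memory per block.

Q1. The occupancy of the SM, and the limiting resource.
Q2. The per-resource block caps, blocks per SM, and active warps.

Answer: occupancy 1/6, limited by blocks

registers: 4096 blocks
shared memory: 42 blocks
warps: 48 blocks
blocks: 8 blocks

Answer: 8 blocks, 8 active warps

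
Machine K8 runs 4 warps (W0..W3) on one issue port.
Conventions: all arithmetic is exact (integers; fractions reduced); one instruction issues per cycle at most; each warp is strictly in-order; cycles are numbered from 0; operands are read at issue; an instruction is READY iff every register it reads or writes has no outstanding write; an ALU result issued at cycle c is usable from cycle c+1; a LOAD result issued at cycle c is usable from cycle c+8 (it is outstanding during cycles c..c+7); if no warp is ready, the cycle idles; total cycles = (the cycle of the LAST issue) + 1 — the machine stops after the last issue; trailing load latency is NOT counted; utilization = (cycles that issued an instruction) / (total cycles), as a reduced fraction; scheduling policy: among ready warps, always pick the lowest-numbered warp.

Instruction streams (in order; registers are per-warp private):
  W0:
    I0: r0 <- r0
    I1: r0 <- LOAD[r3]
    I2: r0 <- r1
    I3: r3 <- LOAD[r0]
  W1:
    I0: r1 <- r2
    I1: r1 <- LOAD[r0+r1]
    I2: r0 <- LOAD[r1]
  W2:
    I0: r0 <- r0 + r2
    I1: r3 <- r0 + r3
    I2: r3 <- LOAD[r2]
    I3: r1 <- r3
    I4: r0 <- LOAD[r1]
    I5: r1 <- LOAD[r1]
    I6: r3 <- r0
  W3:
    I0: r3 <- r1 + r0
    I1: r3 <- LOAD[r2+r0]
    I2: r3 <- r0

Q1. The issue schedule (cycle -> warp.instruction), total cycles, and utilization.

cycle 0: W0.I0
cycle 1: W0.I1
cycle 2: W1.I0
cycle 3: W1.I1
cycle 4: W2.I0
cycle 5: W2.I1
cycle 6: W2.I2
cycle 7: W3.I0
cycle 8: W3.I1
cycle 9: W0.I2
cycle 10: W0.I3
cycle 11: W1.I2
cycle 12: idle
cycle 13: idle
cycle 14: W2.I3
cycle 15: W2.I4
cycle 16: W2.I5
cycle 17: W3.I2
cycle 18: idle
cycle 19: idle
cycle 20: idle
cycle 21: idle
cycle 22: idle
cycle 23: W2.I6

Answer: 24 cycles, utilization 17/24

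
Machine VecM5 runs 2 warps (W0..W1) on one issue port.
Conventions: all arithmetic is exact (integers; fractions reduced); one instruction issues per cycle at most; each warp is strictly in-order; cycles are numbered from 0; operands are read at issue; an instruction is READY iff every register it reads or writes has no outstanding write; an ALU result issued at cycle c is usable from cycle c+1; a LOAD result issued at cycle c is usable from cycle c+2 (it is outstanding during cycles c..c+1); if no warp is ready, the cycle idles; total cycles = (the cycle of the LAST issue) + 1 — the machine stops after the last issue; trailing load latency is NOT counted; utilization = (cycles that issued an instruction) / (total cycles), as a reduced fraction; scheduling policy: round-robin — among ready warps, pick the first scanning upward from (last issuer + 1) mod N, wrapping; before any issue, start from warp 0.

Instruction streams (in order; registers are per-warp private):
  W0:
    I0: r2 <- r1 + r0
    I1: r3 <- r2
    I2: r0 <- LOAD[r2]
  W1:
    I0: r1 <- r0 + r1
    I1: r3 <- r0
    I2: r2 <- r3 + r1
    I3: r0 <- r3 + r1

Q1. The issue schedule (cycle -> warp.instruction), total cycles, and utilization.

cycle 0: W0.I0
cycle 1: W1.I0
cycle 2: W0.I1
cycle 3: W1.I1
cycle 4: W0.I2
cycle 5: W1.I2
cycle 6: W1.I3

Answer: 7 cycles, utilization 1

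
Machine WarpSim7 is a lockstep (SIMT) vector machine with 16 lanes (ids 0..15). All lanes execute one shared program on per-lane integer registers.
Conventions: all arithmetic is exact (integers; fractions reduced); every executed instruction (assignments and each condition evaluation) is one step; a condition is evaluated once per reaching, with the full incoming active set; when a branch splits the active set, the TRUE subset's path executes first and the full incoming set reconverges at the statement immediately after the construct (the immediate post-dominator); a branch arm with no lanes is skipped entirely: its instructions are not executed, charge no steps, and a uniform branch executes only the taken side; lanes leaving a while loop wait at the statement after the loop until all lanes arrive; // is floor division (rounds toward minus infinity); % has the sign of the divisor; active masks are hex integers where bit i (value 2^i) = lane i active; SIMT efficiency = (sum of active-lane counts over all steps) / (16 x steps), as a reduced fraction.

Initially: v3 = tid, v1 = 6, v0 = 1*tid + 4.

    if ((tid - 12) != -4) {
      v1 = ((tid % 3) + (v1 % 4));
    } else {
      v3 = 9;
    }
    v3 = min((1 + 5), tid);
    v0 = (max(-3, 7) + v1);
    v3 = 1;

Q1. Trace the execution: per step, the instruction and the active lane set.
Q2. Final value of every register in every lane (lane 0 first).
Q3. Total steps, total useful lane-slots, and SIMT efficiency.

step 0: eval ((tid - 12) != -4)      0xffff
step 1: v1 <- ((tid % 3) + (v1 % 4)) 0xfeff
step 2: v3 <- 9                      0x0100
step 3: v3 <- min((1 + 5), tid)      0xffff
step 4: v0 <- (max(-3, 7) + v1)      0xffff
step 5: v3 <- 1                      0xffff

Answer: 6 steps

v3: 1,1,1,1,1,1,1,1,1,1,1,1,1,1,1,1
v1: 2,3,4,2,3,4,2,3,6,2,3,4,2,3,4,2
v0: 9,10,11,9,10,11,9,10,13,9,10,11,9,10,11,9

steps = 6; useful = 80; efficiency = 80/96 = 5/6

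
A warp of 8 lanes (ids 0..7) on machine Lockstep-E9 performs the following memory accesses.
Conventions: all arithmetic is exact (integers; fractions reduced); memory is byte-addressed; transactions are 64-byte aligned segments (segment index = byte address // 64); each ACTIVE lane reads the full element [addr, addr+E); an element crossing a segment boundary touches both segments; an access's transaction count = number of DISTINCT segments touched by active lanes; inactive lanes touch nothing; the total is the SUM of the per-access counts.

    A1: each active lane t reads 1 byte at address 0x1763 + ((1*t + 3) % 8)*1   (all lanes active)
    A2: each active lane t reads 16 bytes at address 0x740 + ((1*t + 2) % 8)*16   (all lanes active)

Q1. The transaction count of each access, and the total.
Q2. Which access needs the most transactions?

A1: 1 transaction
A2: 2 transactions

Answer: 1,2; total 3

Answer: A2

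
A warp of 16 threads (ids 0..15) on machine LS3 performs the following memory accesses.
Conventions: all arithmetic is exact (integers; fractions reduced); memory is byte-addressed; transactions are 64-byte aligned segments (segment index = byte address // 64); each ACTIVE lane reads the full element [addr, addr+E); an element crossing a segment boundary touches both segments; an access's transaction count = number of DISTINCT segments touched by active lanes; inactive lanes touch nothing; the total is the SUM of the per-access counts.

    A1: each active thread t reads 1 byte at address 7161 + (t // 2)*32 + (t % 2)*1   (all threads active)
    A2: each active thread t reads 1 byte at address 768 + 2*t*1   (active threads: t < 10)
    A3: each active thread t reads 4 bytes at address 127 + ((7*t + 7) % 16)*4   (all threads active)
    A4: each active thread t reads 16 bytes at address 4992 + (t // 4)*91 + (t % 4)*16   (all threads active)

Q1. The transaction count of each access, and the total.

A1: 5 transactions
A2: 1 transaction
A3: 2 transactions
A4: 6 transactions

Answer: 5,1,2,6; total 14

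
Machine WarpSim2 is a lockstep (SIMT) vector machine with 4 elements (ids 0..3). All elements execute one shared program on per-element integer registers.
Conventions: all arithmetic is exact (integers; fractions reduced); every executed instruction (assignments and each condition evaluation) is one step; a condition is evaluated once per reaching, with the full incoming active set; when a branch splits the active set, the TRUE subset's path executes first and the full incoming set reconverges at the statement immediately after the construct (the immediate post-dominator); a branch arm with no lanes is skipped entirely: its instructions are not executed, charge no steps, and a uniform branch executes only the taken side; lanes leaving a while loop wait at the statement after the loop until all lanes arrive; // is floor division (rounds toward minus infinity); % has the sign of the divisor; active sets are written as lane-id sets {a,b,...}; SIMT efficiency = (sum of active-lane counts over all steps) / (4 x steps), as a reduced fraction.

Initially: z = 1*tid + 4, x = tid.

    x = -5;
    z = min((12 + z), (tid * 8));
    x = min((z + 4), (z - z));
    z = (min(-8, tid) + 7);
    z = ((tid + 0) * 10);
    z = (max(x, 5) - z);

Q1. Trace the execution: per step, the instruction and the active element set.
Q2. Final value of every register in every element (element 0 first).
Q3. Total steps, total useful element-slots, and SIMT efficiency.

step 0: x <- -5                      {0,1,2,3}
step 1: z <- min((12 + z), (tid * 8)) {0,1,2,3}
step 2: x <- min((z + 4), (z - z))   {0,1,2,3}
step 3: z <- (min(-8, tid) + 7)      {0,1,2,3}
step 4: z <- ((tid + 0) * 10)        {0,1,2,3}
step 5: z <- (max(x, 5) - z)         {0,1,2,3}

Answer: 6 steps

z: 5,-5,-15,-25
x: 0,0,0,0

steps = 6; useful = 24; efficiency = 24/24 = 1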